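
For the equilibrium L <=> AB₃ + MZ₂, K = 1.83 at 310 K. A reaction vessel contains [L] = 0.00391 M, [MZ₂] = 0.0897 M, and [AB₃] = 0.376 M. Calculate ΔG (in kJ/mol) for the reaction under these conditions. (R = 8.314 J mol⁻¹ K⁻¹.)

Q = [AB₃]·[MZ₂] / [L] = (0.376)·(0.0897) / (0.00391) = 8.63
ΔG = RT ln(Q/K) = (8.314 J mol⁻¹ K⁻¹)(310 K) × ln(8.63/1.83)
   = (2.577 kJ/mol)(1.551) = 4.00 kJ/mol
ΔG > 0, so the forward reaction is non-spontaneous (proceeds in reverse).

ΔG = 4.00 kJ/mol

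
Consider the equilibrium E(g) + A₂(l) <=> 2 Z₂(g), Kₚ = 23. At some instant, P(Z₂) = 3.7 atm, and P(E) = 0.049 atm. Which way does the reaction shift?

reverse (toward reactants)

(A₂ is a pure liquid — omitted from Qₚ.)
Qₚ = P(Z₂)² / P(E) = (3.7)² / (0.049) = 280
Qₚ = 280 > Kₚ = 23, so the reverse reaction proceeds.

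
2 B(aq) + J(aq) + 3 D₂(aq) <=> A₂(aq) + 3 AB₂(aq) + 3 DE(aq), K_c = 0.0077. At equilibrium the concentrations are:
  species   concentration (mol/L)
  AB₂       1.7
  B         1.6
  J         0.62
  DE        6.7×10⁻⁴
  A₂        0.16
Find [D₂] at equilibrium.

[D₂] = 0.0027 mol/L

At equilibrium, K_c = [A₂]·[AB₂]³·[DE]³ / ([B]²·[J]·[D₂]³) = 0.0077.
(0.16)·(1.7)³·(6.7×10⁻⁴)³ / ((1.6)²·(0.62)·([D₂])³) = 0.0077
[D₂]³ = 1.93×10⁻⁸ ⇒ [D₂] = 0.0027 mol/L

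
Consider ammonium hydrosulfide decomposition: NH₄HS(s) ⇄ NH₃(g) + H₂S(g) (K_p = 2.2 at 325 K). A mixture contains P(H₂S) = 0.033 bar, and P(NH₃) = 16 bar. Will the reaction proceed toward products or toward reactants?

(NH₄HS is a pure solid — omitted from Q_p.)
Q_p = P(NH₃)·P(H₂S) = (16)·(0.033) = 0.53
Q_p = 0.53 < K_p = 2.2, so the forward reaction proceeds.

to the right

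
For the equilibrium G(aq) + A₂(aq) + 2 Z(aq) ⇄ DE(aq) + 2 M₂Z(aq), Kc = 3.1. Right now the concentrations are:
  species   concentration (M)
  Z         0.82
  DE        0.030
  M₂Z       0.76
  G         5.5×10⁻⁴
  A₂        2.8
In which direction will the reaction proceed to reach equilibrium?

Qc = [DE]·[M₂Z]² / ([G]·[A₂]·[Z]²) = (0.030)·(0.76)² / ((5.5×10⁻⁴)·(2.8)·(0.82)²) = 17
Qc = 17 > Kc = 3.1, so the reverse reaction proceeds.

in the reverse direction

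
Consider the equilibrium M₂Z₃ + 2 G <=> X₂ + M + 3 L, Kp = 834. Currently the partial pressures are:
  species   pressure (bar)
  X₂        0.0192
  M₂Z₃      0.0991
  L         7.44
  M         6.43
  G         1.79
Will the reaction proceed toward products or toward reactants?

to the right

Qp = P(X₂)·P(M)·P(L)³ / (P(M₂Z₃)·P(G)²) = (0.0192)·(6.43)·(7.44)³ / ((0.0991)·(1.79)²) = 160
Qp = 160 < Kp = 834, so the forward reaction proceeds.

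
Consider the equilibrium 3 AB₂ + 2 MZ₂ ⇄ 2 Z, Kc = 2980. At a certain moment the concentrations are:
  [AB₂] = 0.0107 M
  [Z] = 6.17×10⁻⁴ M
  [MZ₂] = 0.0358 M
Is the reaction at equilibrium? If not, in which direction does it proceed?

forward (toward products)

Qc = [Z]² / ([AB₂]³·[MZ₂]²) = (6.17×10⁻⁴)² / ((0.0107)³·(0.0358)²) = 242
Qc = 242 < Kc = 2980, so the forward reaction proceeds.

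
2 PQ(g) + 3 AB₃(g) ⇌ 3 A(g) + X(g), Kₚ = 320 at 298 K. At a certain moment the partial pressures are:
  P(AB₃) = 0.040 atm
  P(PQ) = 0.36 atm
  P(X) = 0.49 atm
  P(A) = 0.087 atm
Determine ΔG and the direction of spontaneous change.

ΔG = -5.22 kJ/mol; the forward reaction is spontaneous

Qₚ = P(A)³·P(X) / (P(PQ)²·P(AB₃)³) = (0.087)³·(0.49) / ((0.36)²·(0.040)³) = 38.9
ΔG = RT ln(Qₚ/Kₚ) = (8.314 J mol⁻¹ K⁻¹)(298 K) × ln(38.9/320)
   = (2.478 kJ/mol)(-2.107) = -5.22 kJ/mol
ΔG < 0, so the forward reaction is spontaneous (proceeds forward).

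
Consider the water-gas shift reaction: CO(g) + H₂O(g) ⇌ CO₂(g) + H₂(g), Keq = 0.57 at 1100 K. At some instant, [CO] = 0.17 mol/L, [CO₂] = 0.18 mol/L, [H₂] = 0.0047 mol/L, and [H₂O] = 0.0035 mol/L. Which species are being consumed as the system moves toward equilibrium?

CO₂, H₂ (products)

Q = [CO₂]·[H₂] / ([CO]·[H₂O]) = (0.18)·(0.0047) / ((0.17)·(0.0035)) = 1.4
Q = 1.4 > Keq = 0.57: net reverse reaction.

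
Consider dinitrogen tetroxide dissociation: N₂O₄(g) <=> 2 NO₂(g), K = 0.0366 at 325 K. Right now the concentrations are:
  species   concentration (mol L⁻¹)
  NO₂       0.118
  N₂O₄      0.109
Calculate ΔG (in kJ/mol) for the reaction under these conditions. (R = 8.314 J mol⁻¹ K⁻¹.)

Q = [NO₂]² / [N₂O₄] = (0.118)² / (0.109) = 0.128
ΔG = RT ln(Q/K) = (8.314 J mol⁻¹ K⁻¹)(325 K) × ln(0.128/0.0366)
   = (2.702 kJ/mol)(1.252) = 3.38 kJ/mol
ΔG > 0, so the forward reaction is non-spontaneous (proceeds in reverse).

ΔG = 3.38 kJ/mol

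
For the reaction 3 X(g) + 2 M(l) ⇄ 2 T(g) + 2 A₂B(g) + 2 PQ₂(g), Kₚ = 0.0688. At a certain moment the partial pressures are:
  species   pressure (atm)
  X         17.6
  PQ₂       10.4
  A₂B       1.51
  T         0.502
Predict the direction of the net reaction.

(M is a pure liquid — omitted from Qₚ.)
Qₚ = P(T)²·P(A₂B)²·P(PQ₂)² / P(X)³ = (0.502)²·(1.51)²·(10.4)² / (17.6)³ = 0.0114
Qₚ = 0.0114 < Kₚ = 0.0688, so the forward reaction proceeds.

forward (toward products)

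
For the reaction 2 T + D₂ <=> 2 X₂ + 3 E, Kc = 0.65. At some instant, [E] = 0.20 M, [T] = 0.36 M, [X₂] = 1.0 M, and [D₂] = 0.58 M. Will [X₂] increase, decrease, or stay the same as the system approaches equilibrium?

increase

Qc = [X₂]²·[E]³ / ([T]²·[D₂]) = (1.0)²·(0.20)³ / ((0.36)²·(0.58)) = 0.11
Qc = 0.11 < Kc = 0.65: net forward reaction.
X₂ is a product, so it increases.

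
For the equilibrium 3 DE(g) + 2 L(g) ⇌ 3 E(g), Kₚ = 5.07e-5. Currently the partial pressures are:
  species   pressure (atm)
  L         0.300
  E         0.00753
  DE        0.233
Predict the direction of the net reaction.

to the left

Qₚ = P(E)³ / (P(DE)³·P(L)²) = (0.00753)³ / ((0.233)³·(0.300)²) = 3.75e-4
Qₚ = 3.75e-4 > Kₚ = 5.07e-5, so the reverse reaction proceeds.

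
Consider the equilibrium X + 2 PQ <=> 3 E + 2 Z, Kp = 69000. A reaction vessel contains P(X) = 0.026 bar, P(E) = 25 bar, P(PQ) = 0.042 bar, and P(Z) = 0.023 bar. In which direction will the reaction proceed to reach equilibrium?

Qp = P(E)³·P(Z)² / (P(X)·P(PQ)²) = (25)³·(0.023)² / ((0.026)·(0.042)²) = 1.8×10⁵
Qp = 1.8×10⁵ > Kp = 69000, so the reverse reaction proceeds.

toward reactants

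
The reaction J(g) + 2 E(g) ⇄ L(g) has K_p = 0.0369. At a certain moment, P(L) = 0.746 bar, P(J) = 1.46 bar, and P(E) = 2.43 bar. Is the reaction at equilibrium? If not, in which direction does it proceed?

toward reactants

Q_p = P(L) / (P(J)·P(E)²) = (0.746) / ((1.46)·(2.43)²) = 0.0865
Q_p = 0.0865 > K_p = 0.0369, so the reverse reaction proceeds.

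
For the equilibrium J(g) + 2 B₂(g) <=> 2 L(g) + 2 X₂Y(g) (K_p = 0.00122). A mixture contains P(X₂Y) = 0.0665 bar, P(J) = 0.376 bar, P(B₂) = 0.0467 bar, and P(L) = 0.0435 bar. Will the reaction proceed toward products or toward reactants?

reverse (toward reactants)

Q_p = P(L)²·P(X₂Y)² / (P(J)·P(B₂)²) = (0.0435)²·(0.0665)² / ((0.376)·(0.0467)²) = 0.0102
Q_p = 0.0102 > K_p = 0.00122, so the reverse reaction proceeds.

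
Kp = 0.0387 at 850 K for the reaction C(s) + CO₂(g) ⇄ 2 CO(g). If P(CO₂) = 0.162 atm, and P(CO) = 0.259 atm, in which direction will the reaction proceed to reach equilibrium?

toward reactants

(C is a pure solid — omitted from Qp.)
Qp = P(CO)² / P(CO₂) = (0.259)² / (0.162) = 0.414
Qp = 0.414 > Kp = 0.0387, so the reverse reaction proceeds.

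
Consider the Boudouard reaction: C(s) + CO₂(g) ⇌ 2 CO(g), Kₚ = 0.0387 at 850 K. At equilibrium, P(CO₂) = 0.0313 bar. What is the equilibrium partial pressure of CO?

P(CO) = 0.0348 bar

(C is a pure solid — omitted from Kₚ.)
At equilibrium, Kₚ = P(CO)² / P(CO₂) = 0.0387.
(P(CO))² / (0.0313) = 0.0387
P(CO)² = 0.00121 ⇒ P(CO) = 0.0348 bar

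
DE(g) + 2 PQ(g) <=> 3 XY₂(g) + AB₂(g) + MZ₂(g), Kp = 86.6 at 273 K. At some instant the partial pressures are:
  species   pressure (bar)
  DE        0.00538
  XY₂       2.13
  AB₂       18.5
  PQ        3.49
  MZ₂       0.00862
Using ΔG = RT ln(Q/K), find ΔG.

Qp = P(XY₂)³·P(AB₂)·P(MZ₂) / (P(DE)·P(PQ)²) = (2.13)³·(18.5)·(0.00862) / ((0.00538)·(3.49)²) = 23.5
ΔG = RT ln(Qp/Kp) = (8.314 J mol⁻¹ K⁻¹)(273 K) × ln(23.5/86.6)
   = (2.270 kJ/mol)(-1.304) = -2.96 kJ/mol
ΔG < 0, so the forward reaction is spontaneous (proceeds forward).

ΔG = -2.96 kJ/mol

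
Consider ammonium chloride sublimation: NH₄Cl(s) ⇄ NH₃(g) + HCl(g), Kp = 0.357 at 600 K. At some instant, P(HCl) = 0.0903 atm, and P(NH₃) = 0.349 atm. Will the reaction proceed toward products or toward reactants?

to the right

(NH₄Cl is a pure solid — omitted from Qp.)
Qp = P(NH₃)·P(HCl) = (0.349)·(0.0903) = 0.0315
Qp = 0.0315 < Kp = 0.357, so the forward reaction proceeds.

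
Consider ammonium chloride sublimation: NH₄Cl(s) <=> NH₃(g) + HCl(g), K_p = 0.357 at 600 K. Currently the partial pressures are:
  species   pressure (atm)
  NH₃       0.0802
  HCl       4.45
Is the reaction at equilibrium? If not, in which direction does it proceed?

no net change (already at equilibrium)

(NH₄Cl is a pure solid — omitted from Q_p.)
Q_p = P(NH₃)·P(HCl) = (0.0802)·(4.45) = 0.357
Q_p = 0.357 = K_p, so the system is already at equilibrium.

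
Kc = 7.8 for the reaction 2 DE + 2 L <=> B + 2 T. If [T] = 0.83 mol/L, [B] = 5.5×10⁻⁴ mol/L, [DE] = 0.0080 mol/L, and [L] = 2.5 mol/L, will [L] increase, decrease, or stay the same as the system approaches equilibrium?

Qc = [B]·[T]² / ([DE]²·[L]²) = (5.5×10⁻⁴)·(0.83)² / ((0.0080)²·(2.5)²) = 0.95
Qc = 0.95 < Kc = 7.8: net forward reaction.
L is a reactant, so it decreases.

decrease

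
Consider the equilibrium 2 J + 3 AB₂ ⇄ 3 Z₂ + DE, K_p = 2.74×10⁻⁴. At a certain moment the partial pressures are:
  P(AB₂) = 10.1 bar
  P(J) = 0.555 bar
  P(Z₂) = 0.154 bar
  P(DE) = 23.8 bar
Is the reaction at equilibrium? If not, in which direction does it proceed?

Q_p = P(Z₂)³·P(DE) / (P(J)²·P(AB₂)³) = (0.154)³·(23.8) / ((0.555)²·(10.1)³) = 2.74×10⁻⁴
Q_p = 2.74×10⁻⁴ = K_p, so the system is already at equilibrium.

at equilibrium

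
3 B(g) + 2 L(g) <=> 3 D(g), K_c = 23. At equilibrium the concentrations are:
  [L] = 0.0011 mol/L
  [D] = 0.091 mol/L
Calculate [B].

[B] = 3.0 mol/L

At equilibrium, K_c = [D]³ / ([B]³·[L]²) = 23.
(0.091)³ / (([B])³·(0.0011)²) = 23
[B]³ = 27.1 ⇒ [B] = 3.0 mol/L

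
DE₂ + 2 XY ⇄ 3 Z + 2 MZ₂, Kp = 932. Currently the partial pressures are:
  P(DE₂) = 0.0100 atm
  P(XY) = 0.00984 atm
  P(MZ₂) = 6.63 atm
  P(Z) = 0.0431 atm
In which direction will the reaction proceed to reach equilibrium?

Qp = P(Z)³·P(MZ₂)² / (P(DE₂)·P(XY)²) = (0.0431)³·(6.63)² / ((0.0100)·(0.00984)²) = 3630
Qp = 3630 > Kp = 932, so the reverse reaction proceeds.

in the reverse direction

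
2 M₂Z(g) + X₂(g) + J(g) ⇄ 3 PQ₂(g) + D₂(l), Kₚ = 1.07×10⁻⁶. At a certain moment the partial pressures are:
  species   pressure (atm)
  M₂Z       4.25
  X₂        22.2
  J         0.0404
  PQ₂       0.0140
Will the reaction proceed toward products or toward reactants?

(D₂ is a pure liquid — omitted from Qₚ.)
Qₚ = P(PQ₂)³ / (P(M₂Z)²·P(X₂)·P(J)) = (0.0140)³ / ((4.25)²·(22.2)·(0.0404)) = 1.69×10⁻⁷
Qₚ = 1.69×10⁻⁷ < Kₚ = 1.07×10⁻⁶, so the forward reaction proceeds.

to the right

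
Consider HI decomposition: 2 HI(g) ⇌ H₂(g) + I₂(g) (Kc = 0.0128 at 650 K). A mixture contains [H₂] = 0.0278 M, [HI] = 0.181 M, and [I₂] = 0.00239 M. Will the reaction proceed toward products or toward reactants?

Qc = [H₂]·[I₂] / [HI]² = (0.0278)·(0.00239) / (0.181)² = 0.00203
Qc = 0.00203 < Kc = 0.0128, so the forward reaction proceeds.

toward products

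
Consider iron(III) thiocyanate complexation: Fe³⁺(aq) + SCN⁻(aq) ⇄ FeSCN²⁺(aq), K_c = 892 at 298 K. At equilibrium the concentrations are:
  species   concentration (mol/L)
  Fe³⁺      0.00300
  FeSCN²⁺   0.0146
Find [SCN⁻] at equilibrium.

At equilibrium, K_c = [FeSCN²⁺] / ([Fe³⁺]·[SCN⁻]) = 892.
(0.0146) / ((0.00300)·([SCN⁻])) = 892
[SCN⁻] = 0.00546 mol/L

[SCN⁻] = 0.00546 mol/L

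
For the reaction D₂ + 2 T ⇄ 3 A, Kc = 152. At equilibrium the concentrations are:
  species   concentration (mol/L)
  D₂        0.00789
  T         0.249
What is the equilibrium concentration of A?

At equilibrium, Kc = [A]³ / ([D₂]·[T]²) = 152.
([A])³ / ((0.00789)·(0.249)²) = 152
[A]³ = 0.0744 ⇒ [A] = 0.421 mol/L

[A] = 0.421 mol/L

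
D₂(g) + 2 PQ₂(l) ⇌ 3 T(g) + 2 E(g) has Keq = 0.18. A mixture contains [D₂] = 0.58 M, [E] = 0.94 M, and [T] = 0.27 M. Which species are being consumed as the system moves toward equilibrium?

(PQ₂ is a pure liquid — omitted from Q.)
Q = [T]³·[E]² / [D₂] = (0.27)³·(0.94)² / (0.58) = 0.030
Q = 0.030 < Keq = 0.18: net forward reaction.

D₂, PQ₂ (reactants)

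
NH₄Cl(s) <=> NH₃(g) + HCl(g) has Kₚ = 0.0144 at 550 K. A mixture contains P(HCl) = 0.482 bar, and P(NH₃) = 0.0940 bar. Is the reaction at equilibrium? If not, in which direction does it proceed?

(NH₄Cl is a pure solid — omitted from Qₚ.)
Qₚ = P(NH₃)·P(HCl) = (0.0940)·(0.482) = 0.0453
Qₚ = 0.0453 > Kₚ = 0.0144, so the reverse reaction proceeds.

reverse (toward reactants)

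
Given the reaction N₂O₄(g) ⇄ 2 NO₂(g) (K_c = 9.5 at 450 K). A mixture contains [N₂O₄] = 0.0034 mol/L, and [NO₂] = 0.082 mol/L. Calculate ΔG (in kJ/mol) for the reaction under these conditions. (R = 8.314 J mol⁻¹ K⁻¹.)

ΔG = -5.87 kJ/mol

Q_c = [NO₂]² / [N₂O₄] = (0.082)² / (0.0034) = 1.98
ΔG = RT ln(Q_c/K_c) = (8.314 J mol⁻¹ K⁻¹)(450 K) × ln(1.98/9.5)
   = (3.741 kJ/mol)(-1.568) = -5.87 kJ/mol
ΔG < 0, so the forward reaction is spontaneous (proceeds forward).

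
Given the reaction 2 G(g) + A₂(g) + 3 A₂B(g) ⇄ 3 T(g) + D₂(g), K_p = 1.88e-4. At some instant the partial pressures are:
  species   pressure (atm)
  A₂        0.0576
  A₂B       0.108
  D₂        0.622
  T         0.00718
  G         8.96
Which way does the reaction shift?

toward products

Q_p = P(T)³·P(D₂) / (P(G)²·P(A₂)·P(A₂B)³) = (0.00718)³·(0.622) / ((8.96)²·(0.0576)·(0.108)³) = 3.95e-5
Q_p = 3.95e-5 < K_p = 1.88e-4, so the forward reaction proceeds.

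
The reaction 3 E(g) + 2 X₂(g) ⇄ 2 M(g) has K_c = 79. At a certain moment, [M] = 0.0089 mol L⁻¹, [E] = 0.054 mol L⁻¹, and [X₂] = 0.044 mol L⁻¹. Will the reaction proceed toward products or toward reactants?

Q_c = [M]² / ([E]³·[X₂]²) = (0.0089)² / ((0.054)³·(0.044)²) = 260
Q_c = 260 > K_c = 79, so the reverse reaction proceeds.

to the left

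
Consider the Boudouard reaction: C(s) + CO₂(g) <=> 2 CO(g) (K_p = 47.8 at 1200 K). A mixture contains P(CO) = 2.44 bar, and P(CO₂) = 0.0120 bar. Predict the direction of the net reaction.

(C is a pure solid — omitted from Q_p.)
Q_p = P(CO)² / P(CO₂) = (2.44)² / (0.0120) = 496
Q_p = 496 > K_p = 47.8, so the reverse reaction proceeds.

in the reverse direction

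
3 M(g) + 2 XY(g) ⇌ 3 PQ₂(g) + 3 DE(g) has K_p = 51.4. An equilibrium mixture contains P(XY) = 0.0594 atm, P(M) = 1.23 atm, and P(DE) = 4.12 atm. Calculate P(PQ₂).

At equilibrium, K_p = P(PQ₂)³·P(DE)³ / (P(M)³·P(XY)²) = 51.4.
(P(PQ₂))³·(4.12)³ / ((1.23)³·(0.0594)²) = 51.4
P(PQ₂)³ = 0.00483 ⇒ P(PQ₂) = 0.169 atm

P(PQ₂) = 0.169 atm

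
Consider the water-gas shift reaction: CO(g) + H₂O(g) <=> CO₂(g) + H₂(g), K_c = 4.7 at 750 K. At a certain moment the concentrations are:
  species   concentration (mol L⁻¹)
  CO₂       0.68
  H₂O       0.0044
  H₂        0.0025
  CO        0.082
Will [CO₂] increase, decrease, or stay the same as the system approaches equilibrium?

Q_c = [CO₂]·[H₂] / ([CO]·[H₂O]) = (0.68)·(0.0025) / ((0.082)·(0.0044)) = 4.7
Q_c = 4.7 = K_c; the system is at equilibrium.

stay the same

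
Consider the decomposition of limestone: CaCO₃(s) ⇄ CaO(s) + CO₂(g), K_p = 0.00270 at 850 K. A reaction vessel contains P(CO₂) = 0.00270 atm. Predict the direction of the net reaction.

(CaCO₃, CaO are pure solids — omitted from Q_p.)
Q_p = P(CO₂) = 0.00270
Q_p = 0.00270 = K_p, so the system is already at equilibrium.

at equilibrium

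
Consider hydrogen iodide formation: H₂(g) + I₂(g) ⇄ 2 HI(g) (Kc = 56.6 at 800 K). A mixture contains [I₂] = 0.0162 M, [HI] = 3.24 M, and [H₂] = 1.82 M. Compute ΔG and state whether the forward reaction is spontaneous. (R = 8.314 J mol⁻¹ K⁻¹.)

ΔG = 12.2 kJ/mol; the forward reaction is non-spontaneous

Qc = [HI]² / ([H₂]·[I₂]) = (3.24)² / ((1.82)·(0.0162)) = 356
ΔG = RT ln(Qc/Kc) = (8.314 J mol⁻¹ K⁻¹)(800 K) × ln(356/56.6)
   = (6.651 kJ/mol)(1.839) = 12.2 kJ/mol
ΔG > 0, so the forward reaction is non-spontaneous (proceeds in reverse).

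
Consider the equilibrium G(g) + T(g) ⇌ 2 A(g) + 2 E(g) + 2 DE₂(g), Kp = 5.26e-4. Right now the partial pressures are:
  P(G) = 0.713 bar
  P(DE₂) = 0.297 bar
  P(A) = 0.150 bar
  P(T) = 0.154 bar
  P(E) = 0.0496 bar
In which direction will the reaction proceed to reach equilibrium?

Qp = P(A)²·P(E)²·P(DE₂)² / (P(G)·P(T)) = (0.150)²·(0.0496)²·(0.297)² / ((0.713)·(0.154)) = 4.45e-5
Qp = 4.45e-5 < Kp = 5.26e-4, so the forward reaction proceeds.

toward products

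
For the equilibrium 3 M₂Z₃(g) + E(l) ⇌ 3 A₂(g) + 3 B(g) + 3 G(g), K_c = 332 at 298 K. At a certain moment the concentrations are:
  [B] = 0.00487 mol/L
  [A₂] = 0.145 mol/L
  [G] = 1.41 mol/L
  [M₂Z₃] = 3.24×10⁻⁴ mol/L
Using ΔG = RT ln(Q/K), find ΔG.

ΔG = -6.04 kJ/mol

(E is a pure liquid — omitted from Q_c.)
Q_c = [A₂]³·[B]³·[G]³ / [M₂Z₃]³ = (0.145)³·(0.00487)³·(1.41)³ / (3.24×10⁻⁴)³ = 29.0
ΔG = RT ln(Q_c/K_c) = (8.314 J mol⁻¹ K⁻¹)(298 K) × ln(29.0/332)
   = (2.478 kJ/mol)(-2.438) = -6.04 kJ/mol
ΔG < 0, so the forward reaction is spontaneous (proceeds forward).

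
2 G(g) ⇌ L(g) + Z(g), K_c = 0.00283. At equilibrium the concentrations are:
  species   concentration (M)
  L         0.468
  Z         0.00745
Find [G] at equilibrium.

[G] = 1.11 M

At equilibrium, K_c = [L]·[Z] / [G]² = 0.00283.
(0.468)·(0.00745) / ([G])² = 0.00283
[G]² = 1.23 ⇒ [G] = 1.11 M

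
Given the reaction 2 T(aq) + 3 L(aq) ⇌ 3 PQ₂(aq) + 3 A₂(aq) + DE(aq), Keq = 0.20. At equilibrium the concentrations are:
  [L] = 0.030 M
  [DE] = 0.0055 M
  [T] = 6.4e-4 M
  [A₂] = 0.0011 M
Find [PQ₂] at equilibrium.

At equilibrium, Keq = [PQ₂]³·[A₂]³·[DE] / ([T]²·[L]³) = 0.20.
([PQ₂])³·(0.0011)³·(0.0055) / ((6.4e-4)²·(0.030)³) = 0.20
[PQ₂]³ = 0.302 ⇒ [PQ₂] = 0.67 M

[PQ₂] = 0.67 M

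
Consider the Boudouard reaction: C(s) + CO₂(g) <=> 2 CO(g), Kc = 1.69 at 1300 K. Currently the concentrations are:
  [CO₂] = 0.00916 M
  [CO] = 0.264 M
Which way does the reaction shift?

(C is a pure solid — omitted from Qc.)
Qc = [CO]² / [CO₂] = (0.264)² / (0.00916) = 7.61
Qc = 7.61 > Kc = 1.69, so the reverse reaction proceeds.

in the reverse direction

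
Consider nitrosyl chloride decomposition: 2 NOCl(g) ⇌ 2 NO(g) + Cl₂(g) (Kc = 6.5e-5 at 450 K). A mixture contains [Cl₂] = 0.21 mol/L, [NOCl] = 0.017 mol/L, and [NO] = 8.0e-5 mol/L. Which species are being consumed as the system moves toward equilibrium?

Qc = [NO]²·[Cl₂] / [NOCl]² = (8.0e-5)²·(0.21) / (0.017)² = 4.7e-6
Qc = 4.7e-6 < Kc = 6.5e-5: net forward reaction.

NOCl (reactants)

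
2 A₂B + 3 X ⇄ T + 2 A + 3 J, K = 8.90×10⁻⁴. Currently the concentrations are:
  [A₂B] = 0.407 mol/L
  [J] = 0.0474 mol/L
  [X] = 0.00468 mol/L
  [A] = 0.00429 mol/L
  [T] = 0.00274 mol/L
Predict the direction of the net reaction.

to the right

Q = [T]·[A]²·[J]³ / ([A₂B]²·[X]³) = (0.00274)·(0.00429)²·(0.0474)³ / ((0.407)²·(0.00468)³) = 3.16×10⁻⁴
Q = 3.16×10⁻⁴ < K = 8.90×10⁻⁴, so the forward reaction proceeds.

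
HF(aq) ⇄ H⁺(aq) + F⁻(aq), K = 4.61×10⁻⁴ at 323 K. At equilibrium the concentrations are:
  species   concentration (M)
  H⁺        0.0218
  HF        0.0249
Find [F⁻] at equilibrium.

At equilibrium, K = [H⁺]·[F⁻] / [HF] = 4.61×10⁻⁴.
(0.0218)·([F⁻]) / (0.0249) = 4.61×10⁻⁴
[F⁻] = 5.27×10⁻⁴ M

[F⁻] = 5.27×10⁻⁴ M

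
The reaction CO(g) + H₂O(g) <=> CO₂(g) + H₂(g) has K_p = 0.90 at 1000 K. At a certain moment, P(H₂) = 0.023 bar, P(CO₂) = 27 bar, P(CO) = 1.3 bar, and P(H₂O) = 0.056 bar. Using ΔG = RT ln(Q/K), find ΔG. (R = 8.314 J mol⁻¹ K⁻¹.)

ΔG = 18.7 kJ/mol

Q_p = P(CO₂)·P(H₂) / (P(CO)·P(H₂O)) = (27)·(0.023) / ((1.3)·(0.056)) = 8.53
ΔG = RT ln(Q_p/K_p) = (8.314 J mol⁻¹ K⁻¹)(1000 K) × ln(8.53/0.90)
   = (8.314 kJ/mol)(2.249) = 18.7 kJ/mol
ΔG > 0, so the forward reaction is non-spontaneous (proceeds in reverse).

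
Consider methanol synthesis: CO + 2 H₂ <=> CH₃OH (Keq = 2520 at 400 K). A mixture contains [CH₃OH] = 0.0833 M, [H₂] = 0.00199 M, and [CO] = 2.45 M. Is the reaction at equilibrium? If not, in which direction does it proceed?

to the left

Q = [CH₃OH] / ([CO]·[H₂]²) = (0.0833) / ((2.45)·(0.00199)²) = 8590
Q = 8590 > Keq = 2520, so the reverse reaction proceeds.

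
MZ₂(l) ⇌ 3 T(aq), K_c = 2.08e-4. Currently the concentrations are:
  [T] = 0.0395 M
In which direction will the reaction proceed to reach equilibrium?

to the right

(MZ₂ is a pure liquid — omitted from Q_c.)
Q_c = [T]³ = (0.0395)³ = 6.16e-5
Q_c = 6.16e-5 < K_c = 2.08e-4, so the forward reaction proceeds.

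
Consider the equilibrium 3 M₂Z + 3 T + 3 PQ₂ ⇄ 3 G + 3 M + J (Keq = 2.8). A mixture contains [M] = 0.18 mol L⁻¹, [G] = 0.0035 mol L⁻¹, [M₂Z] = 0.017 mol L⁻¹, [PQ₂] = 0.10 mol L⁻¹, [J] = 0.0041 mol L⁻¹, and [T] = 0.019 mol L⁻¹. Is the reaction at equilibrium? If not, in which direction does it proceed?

Q = [G]³·[M]³·[J] / ([M₂Z]³·[T]³·[PQ₂]³) = (0.0035)³·(0.18)³·(0.0041) / ((0.017)³·(0.019)³·(0.10)³) = 30
Q = 30 > Keq = 2.8, so the reverse reaction proceeds.

in the reverse direction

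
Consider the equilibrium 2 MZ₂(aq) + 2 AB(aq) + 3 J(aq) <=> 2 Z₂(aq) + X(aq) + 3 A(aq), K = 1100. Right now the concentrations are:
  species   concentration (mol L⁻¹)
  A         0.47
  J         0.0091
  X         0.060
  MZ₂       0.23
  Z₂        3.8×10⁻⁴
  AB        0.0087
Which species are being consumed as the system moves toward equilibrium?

MZ₂, AB, J (reactants)

Q = [Z₂]²·[X]·[A]³ / ([MZ₂]²·[AB]²·[J]³) = (3.8×10⁻⁴)²·(0.060)·(0.47)³ / ((0.23)²·(0.0087)²·(0.0091)³) = 300
Q = 300 < K = 1100: net forward reaction.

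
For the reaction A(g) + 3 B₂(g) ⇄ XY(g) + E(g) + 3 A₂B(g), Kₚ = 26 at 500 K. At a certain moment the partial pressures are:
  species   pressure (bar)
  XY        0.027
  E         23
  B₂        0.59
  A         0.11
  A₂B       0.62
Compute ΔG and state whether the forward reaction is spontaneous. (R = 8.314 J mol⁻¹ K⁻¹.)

Qₚ = P(XY)·P(E)·P(A₂B)³ / (P(A)·P(B₂)³) = (0.027)·(23)·(0.62)³ / ((0.11)·(0.59)³) = 6.55
ΔG = RT ln(Qₚ/Kₚ) = (8.314 J mol⁻¹ K⁻¹)(500 K) × ln(6.55/26)
   = (4.157 kJ/mol)(-1.379) = -5.73 kJ/mol
ΔG < 0, so the forward reaction is spontaneous (proceeds forward).

ΔG = -5.73 kJ/mol; the forward reaction is spontaneous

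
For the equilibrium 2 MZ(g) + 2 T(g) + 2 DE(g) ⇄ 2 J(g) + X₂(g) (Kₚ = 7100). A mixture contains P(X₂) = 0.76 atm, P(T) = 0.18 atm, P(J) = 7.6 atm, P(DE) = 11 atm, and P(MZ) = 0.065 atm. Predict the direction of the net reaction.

Qₚ = P(J)²·P(X₂) / (P(MZ)²·P(T)²·P(DE)²) = (7.6)²·(0.76) / ((0.065)²·(0.18)²·(11)²) = 2700
Qₚ = 2700 < Kₚ = 7100, so the forward reaction proceeds.

toward products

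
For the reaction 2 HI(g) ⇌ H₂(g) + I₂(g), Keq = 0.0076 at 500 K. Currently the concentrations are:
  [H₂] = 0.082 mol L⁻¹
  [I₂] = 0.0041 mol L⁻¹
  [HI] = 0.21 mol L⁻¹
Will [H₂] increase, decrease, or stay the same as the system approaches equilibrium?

Q = [H₂]·[I₂] / [HI]² = (0.082)·(0.0041) / (0.21)² = 0.0076
Q = 0.0076 = Keq; the system is at equilibrium.

stay the same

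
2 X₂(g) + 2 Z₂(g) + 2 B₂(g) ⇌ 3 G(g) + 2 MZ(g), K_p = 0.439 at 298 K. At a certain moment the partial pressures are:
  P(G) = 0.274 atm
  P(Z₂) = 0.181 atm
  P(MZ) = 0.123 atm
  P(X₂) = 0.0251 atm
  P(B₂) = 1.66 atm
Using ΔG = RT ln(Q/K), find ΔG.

ΔG = 6.25 kJ/mol

Q_p = P(G)³·P(MZ)² / (P(X₂)²·P(Z₂)²·P(B₂)²) = (0.274)³·(0.123)² / ((0.0251)²·(0.181)²·(1.66)²) = 5.47
ΔG = RT ln(Q_p/K_p) = (8.314 J mol⁻¹ K⁻¹)(298 K) × ln(5.47/0.439)
   = (2.478 kJ/mol)(2.523) = 6.25 kJ/mol
ΔG > 0, so the forward reaction is non-spontaneous (proceeds in reverse).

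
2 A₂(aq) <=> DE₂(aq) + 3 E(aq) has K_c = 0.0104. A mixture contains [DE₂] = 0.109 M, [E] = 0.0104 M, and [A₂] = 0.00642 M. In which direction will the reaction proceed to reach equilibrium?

forward (toward products)

Q_c = [DE₂]·[E]³ / [A₂]² = (0.109)·(0.0104)³ / (0.00642)² = 0.00297
Q_c = 0.00297 < K_c = 0.0104, so the forward reaction proceeds.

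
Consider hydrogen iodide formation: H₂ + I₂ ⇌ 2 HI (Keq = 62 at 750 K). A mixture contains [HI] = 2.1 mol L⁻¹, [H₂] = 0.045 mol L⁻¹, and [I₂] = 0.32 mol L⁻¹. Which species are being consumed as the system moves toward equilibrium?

Q = [HI]² / ([H₂]·[I₂]) = (2.1)² / ((0.045)·(0.32)) = 310
Q = 310 > Keq = 62: net reverse reaction.

HI (products)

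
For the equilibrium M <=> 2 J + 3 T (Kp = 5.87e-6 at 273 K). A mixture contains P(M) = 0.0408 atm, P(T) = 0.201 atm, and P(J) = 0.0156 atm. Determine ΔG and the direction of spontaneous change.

ΔG = 4.79 kJ/mol; the forward reaction is non-spontaneous

Qp = P(J)²·P(T)³ / P(M) = (0.0156)²·(0.201)³ / (0.0408) = 4.84e-5
ΔG = RT ln(Qp/Kp) = (8.314 J mol⁻¹ K⁻¹)(273 K) × ln(4.84e-5/5.87e-6)
   = (2.270 kJ/mol)(2.110) = 4.79 kJ/mol
ΔG > 0, so the forward reaction is non-spontaneous (proceeds in reverse).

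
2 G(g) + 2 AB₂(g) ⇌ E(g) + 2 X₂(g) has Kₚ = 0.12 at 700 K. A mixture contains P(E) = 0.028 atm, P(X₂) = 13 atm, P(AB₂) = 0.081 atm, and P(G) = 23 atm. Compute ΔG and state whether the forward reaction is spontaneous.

ΔG = 14.1 kJ/mol; the forward reaction is non-spontaneous

Qₚ = P(E)·P(X₂)² / (P(G)²·P(AB₂)²) = (0.028)·(13)² / ((23)²·(0.081)²) = 1.36
ΔG = RT ln(Qₚ/Kₚ) = (8.314 J mol⁻¹ K⁻¹)(700 K) × ln(1.36/0.12)
   = (5.820 kJ/mol)(2.428) = 14.1 kJ/mol
ΔG > 0, so the forward reaction is non-spontaneous (proceeds in reverse).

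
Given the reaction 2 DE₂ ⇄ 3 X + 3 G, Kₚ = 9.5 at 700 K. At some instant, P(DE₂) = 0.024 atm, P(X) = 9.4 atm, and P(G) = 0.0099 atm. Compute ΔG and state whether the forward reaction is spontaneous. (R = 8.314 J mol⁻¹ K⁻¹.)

Qₚ = P(X)³·P(G)³ / P(DE₂)² = (9.4)³·(0.0099)³ / (0.024)² = 1.40
ΔG = RT ln(Qₚ/Kₚ) = (8.314 J mol⁻¹ K⁻¹)(700 K) × ln(1.40/9.5)
   = (5.820 kJ/mol)(-1.915) = -11.1 kJ/mol
ΔG < 0, so the forward reaction is spontaneous (proceeds forward).

ΔG = -11.1 kJ/mol; the forward reaction is spontaneous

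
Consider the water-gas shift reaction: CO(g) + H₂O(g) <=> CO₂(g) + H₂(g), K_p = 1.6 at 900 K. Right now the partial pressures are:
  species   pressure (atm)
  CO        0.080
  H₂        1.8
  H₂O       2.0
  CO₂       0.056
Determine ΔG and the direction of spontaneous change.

Q_p = P(CO₂)·P(H₂) / (P(CO)·P(H₂O)) = (0.056)·(1.8) / ((0.080)·(2.0)) = 0.630
ΔG = RT ln(Q_p/K_p) = (8.314 J mol⁻¹ K⁻¹)(900 K) × ln(0.630/1.6)
   = (7.483 kJ/mol)(-0.9320) = -6.97 kJ/mol
ΔG < 0, so the forward reaction is spontaneous (proceeds forward).

ΔG = -6.97 kJ/mol; the forward reaction is spontaneous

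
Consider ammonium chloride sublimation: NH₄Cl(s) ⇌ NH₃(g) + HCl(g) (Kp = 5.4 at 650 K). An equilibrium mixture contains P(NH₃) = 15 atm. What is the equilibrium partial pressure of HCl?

(NH₄Cl is a pure solid — omitted from Kp.)
At equilibrium, Kp = P(NH₃)·P(HCl) = 5.4.
(15)·(P(HCl)) = 5.4
P(HCl) = 0.360 = 0.36 atm

P(HCl) = 0.36 atm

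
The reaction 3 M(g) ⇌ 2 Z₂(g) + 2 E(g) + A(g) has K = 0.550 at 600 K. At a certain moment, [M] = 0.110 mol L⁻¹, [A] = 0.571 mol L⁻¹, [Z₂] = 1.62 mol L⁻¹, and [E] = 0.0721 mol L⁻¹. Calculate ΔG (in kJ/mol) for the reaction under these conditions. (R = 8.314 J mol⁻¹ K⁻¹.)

ΔG = 11.8 kJ/mol

Q = [Z₂]²·[E]²·[A] / [M]³ = (1.62)²·(0.0721)²·(0.571) / (0.110)³ = 5.85
ΔG = RT ln(Q/K) = (8.314 J mol⁻¹ K⁻¹)(600 K) × ln(5.85/0.550)
   = (4.988 kJ/mol)(2.364) = 11.8 kJ/mol
ΔG > 0, so the forward reaction is non-spontaneous (proceeds in reverse).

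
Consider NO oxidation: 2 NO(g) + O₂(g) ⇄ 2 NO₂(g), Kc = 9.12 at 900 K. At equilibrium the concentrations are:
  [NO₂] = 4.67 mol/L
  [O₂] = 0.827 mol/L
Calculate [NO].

At equilibrium, Kc = [NO₂]² / ([NO]²·[O₂]) = 9.12.
(4.67)² / (([NO])²·(0.827)) = 9.12
[NO]² = 2.89 ⇒ [NO] = 1.70 mol/L

[NO] = 1.70 mol/L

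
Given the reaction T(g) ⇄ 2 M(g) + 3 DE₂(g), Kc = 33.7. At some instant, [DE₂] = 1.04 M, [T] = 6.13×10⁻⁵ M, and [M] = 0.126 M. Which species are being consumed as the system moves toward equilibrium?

Qc = [M]²·[DE₂]³ / [T] = (0.126)²·(1.04)³ / (6.13×10⁻⁵) = 291
Qc = 291 > Kc = 33.7: net reverse reaction.

M, DE₂ (products)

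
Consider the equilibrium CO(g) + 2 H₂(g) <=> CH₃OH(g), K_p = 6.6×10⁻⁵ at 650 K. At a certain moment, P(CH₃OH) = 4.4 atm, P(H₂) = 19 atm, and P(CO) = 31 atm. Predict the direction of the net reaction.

reverse (toward reactants)

Q_p = P(CH₃OH) / (P(CO)·P(H₂)²) = (4.4) / ((31)·(19)²) = 3.9×10⁻⁴
Q_p = 3.9×10⁻⁴ > K_p = 6.6×10⁻⁵, so the reverse reaction proceeds.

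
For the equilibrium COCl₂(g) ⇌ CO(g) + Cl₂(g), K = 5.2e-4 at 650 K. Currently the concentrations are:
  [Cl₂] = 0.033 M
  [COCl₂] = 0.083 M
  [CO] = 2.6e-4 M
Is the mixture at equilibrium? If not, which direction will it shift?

no; Q < K, reaction proceeds forward

Q = [CO]·[Cl₂] / [COCl₂] = (2.6e-4)·(0.033) / (0.083) = 1.0e-4
Q = 1.0e-4 < K = 5.2e-4: net forward reaction.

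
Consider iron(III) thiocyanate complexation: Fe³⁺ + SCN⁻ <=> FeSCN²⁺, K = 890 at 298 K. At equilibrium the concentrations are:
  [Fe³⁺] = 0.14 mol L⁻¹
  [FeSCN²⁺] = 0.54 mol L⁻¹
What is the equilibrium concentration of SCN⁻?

At equilibrium, K = [FeSCN²⁺] / ([Fe³⁺]·[SCN⁻]) = 890.
(0.54) / ((0.14)·([SCN⁻])) = 890
[SCN⁻] = 0.00433 = 0.0043 mol L⁻¹

[SCN⁻] = 0.0043 mol L⁻¹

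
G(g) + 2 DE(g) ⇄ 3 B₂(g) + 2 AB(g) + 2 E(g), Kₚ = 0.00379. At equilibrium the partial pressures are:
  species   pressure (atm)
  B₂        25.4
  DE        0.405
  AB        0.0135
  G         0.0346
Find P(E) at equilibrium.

At equilibrium, Kₚ = P(B₂)³·P(AB)²·P(E)² / (P(G)·P(DE)²) = 0.00379.
(25.4)³·(0.0135)²·(P(E))² / ((0.0346)·(0.405)²) = 0.00379
P(E)² = 7.20×10⁻⁶ ⇒ P(E) = 0.00268 atm

P(E) = 0.00268 atm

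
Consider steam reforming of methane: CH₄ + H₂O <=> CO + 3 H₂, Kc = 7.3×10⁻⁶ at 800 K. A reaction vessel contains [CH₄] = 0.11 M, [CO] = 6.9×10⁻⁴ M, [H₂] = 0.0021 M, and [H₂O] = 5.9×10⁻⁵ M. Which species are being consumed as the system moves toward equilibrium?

CH₄, H₂O (reactants)

Qc = [CO]·[H₂]³ / ([CH₄]·[H₂O]) = (6.9×10⁻⁴)·(0.0021)³ / ((0.11)·(5.9×10⁻⁵)) = 9.8×10⁻⁷
Qc = 9.8×10⁻⁷ < Kc = 7.3×10⁻⁶: net forward reaction.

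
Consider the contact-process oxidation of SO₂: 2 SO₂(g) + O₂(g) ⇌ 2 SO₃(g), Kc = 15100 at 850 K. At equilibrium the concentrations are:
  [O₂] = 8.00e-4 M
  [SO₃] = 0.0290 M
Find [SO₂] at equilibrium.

[SO₂] = 0.00834 M

At equilibrium, Kc = [SO₃]² / ([SO₂]²·[O₂]) = 15100.
(0.0290)² / (([SO₂])²·(8.00e-4)) = 15100
[SO₂]² = 6.96e-5 ⇒ [SO₂] = 0.00834 M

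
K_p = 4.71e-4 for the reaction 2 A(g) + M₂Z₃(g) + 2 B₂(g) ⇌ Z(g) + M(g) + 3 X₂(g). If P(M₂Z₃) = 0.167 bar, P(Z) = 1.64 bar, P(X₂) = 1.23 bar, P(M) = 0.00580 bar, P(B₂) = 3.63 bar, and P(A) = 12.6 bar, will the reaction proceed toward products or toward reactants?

Q_p = P(Z)·P(M)·P(X₂)³ / (P(A)²·P(M₂Z₃)·P(B₂)²) = (1.64)·(0.00580)·(1.23)³ / ((12.6)²·(0.167)·(3.63)²) = 5.07e-5
Q_p = 5.07e-5 < K_p = 4.71e-4, so the forward reaction proceeds.

in the forward direction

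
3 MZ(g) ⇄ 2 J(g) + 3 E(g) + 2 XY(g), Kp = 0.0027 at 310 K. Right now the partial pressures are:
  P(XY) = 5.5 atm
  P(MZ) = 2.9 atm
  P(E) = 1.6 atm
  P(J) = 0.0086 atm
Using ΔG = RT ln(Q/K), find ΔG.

Qp = P(J)²·P(E)³·P(XY)² / P(MZ)³ = (0.0086)²·(1.6)³·(5.5)² / (2.9)³ = 3.76×10⁻⁴
ΔG = RT ln(Qp/Kp) = (8.314 J mol⁻¹ K⁻¹)(310 K) × ln(3.76×10⁻⁴/0.0027)
   = (2.577 kJ/mol)(-1.971) = -5.08 kJ/mol
ΔG < 0, so the forward reaction is spontaneous (proceeds forward).

ΔG = -5.08 kJ/mol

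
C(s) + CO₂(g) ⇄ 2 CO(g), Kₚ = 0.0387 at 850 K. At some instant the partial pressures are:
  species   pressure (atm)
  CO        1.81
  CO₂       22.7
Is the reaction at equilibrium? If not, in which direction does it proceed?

to the left

(C is a pure solid — omitted from Qₚ.)
Qₚ = P(CO)² / P(CO₂) = (1.81)² / (22.7) = 0.144
Qₚ = 0.144 > Kₚ = 0.0387, so the reverse reaction proceeds.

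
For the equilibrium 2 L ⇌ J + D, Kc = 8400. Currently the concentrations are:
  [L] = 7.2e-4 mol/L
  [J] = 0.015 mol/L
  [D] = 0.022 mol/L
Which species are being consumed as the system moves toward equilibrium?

L (reactants)

Qc = [J]·[D] / [L]² = (0.015)·(0.022) / (7.2e-4)² = 640
Qc = 640 < Kc = 8400: net forward reaction.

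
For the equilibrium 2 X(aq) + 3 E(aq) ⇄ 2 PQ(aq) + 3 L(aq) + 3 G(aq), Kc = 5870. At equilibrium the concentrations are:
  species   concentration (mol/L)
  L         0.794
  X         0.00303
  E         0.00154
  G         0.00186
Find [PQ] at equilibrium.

[PQ] = 0.247 mol/L

At equilibrium, Kc = [PQ]²·[L]³·[G]³ / ([X]²·[E]³) = 5870.
([PQ])²·(0.794)³·(0.00186)³ / ((0.00303)²·(0.00154)³) = 5870
[PQ]² = 0.0611 ⇒ [PQ] = 0.247 mol/L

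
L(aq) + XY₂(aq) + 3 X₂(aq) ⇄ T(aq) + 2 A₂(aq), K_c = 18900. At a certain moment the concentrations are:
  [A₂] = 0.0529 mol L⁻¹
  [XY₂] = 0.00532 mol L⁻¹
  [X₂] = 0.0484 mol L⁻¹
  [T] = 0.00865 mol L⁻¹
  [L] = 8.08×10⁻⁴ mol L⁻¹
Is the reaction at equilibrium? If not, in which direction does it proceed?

reverse (toward reactants)

Q_c = [T]·[A₂]² / ([L]·[XY₂]·[X₂]³) = (0.00865)·(0.0529)² / ((8.08×10⁻⁴)·(0.00532)·(0.0484)³) = 49700
Q_c = 49700 > K_c = 18900, so the reverse reaction proceeds.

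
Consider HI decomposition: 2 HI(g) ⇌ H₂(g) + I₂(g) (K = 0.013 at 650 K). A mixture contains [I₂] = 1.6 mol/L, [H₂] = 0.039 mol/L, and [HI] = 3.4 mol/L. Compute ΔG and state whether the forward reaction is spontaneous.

ΔG = -4.75 kJ/mol; the forward reaction is spontaneous

Q = [H₂]·[I₂] / [HI]² = (0.039)·(1.6) / (3.4)² = 0.00540
ΔG = RT ln(Q/K) = (8.314 J mol⁻¹ K⁻¹)(650 K) × ln(0.00540/0.013)
   = (5.404 kJ/mol)(-0.8786) = -4.75 kJ/mol
ΔG < 0, so the forward reaction is spontaneous (proceeds forward).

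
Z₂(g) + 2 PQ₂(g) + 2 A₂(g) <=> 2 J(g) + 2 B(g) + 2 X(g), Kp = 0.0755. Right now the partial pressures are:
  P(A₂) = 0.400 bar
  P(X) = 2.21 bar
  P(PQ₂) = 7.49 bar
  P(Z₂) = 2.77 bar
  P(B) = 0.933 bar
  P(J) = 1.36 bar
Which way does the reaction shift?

toward reactants

Qp = P(J)²·P(B)²·P(X)² / (P(Z₂)·P(PQ₂)²·P(A₂)²) = (1.36)²·(0.933)²·(2.21)² / ((2.77)·(7.49)²·(0.400)²) = 0.316
Qp = 0.316 > Kp = 0.0755, so the reverse reaction proceeds.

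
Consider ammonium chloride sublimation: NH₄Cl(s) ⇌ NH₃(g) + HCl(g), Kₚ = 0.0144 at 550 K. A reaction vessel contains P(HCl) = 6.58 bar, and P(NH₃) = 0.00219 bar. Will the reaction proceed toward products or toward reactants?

no net change (already at equilibrium)

(NH₄Cl is a pure solid — omitted from Qₚ.)
Qₚ = P(NH₃)·P(HCl) = (0.00219)·(6.58) = 0.0144
Qₚ = 0.0144 = Kₚ, so the system is already at equilibrium.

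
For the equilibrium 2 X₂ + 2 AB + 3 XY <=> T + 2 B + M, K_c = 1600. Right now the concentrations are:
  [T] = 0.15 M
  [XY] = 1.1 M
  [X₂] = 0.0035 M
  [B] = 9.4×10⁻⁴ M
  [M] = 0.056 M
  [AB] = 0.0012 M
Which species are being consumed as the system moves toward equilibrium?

Q_c = [T]·[B]²·[M] / ([X₂]²·[AB]²·[XY]³) = (0.15)·(9.4×10⁻⁴)²·(0.056) / ((0.0035)²·(0.0012)²·(1.1)³) = 320
Q_c = 320 < K_c = 1600: net forward reaction.

X₂, AB, XY (reactants)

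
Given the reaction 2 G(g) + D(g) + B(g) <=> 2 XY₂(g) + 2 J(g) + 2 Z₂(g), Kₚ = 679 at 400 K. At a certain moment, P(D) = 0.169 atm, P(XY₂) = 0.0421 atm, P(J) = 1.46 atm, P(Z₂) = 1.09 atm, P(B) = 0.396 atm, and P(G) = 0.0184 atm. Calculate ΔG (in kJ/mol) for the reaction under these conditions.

ΔG = -4.10 kJ/mol

Qₚ = P(XY₂)²·P(J)²·P(Z₂)² / (P(G)²·P(D)·P(B)) = (0.0421)²·(1.46)²·(1.09)² / ((0.0184)²·(0.169)·(0.396)) = 198
ΔG = RT ln(Qₚ/Kₚ) = (8.314 J mol⁻¹ K⁻¹)(400 K) × ln(198/679)
   = (3.326 kJ/mol)(-1.232) = -4.10 kJ/mol
ΔG < 0, so the forward reaction is spontaneous (proceeds forward).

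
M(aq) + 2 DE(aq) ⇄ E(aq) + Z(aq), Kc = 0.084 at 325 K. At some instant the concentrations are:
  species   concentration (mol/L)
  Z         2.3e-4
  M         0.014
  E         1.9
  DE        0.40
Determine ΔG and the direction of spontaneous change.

ΔG = 2.28 kJ/mol; the forward reaction is non-spontaneous

Qc = [E]·[Z] / ([M]·[DE]²) = (1.9)·(2.3e-4) / ((0.014)·(0.40)²) = 0.195
ΔG = RT ln(Qc/Kc) = (8.314 J mol⁻¹ K⁻¹)(325 K) × ln(0.195/0.084)
   = (2.702 kJ/mol)(0.8422) = 2.28 kJ/mol
ΔG > 0, so the forward reaction is non-spontaneous (proceeds in reverse).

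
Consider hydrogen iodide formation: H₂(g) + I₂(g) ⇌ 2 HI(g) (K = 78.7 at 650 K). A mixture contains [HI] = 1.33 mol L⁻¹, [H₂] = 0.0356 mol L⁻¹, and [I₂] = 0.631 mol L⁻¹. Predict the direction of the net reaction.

Q = [HI]² / ([H₂]·[I₂]) = (1.33)² / ((0.0356)·(0.631)) = 78.7
Q = 78.7 = K, so the system is already at equilibrium.

neither direction; the system is at equilibrium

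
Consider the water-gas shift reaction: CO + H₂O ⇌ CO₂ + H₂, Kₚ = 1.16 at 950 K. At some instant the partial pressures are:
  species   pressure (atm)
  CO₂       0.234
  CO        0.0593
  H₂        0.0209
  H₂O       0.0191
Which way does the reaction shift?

in the reverse direction

Qₚ = P(CO₂)·P(H₂) / (P(CO)·P(H₂O)) = (0.234)·(0.0209) / ((0.0593)·(0.0191)) = 4.32
Qₚ = 4.32 > Kₚ = 1.16, so the reverse reaction proceeds.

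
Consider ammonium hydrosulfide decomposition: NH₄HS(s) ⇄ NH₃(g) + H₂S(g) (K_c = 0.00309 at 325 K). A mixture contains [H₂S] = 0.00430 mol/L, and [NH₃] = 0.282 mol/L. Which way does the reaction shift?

(NH₄HS is a pure solid — omitted from Q_c.)
Q_c = [NH₃]·[H₂S] = (0.282)·(0.00430) = 0.00121
Q_c = 0.00121 < K_c = 0.00309, so the forward reaction proceeds.

toward products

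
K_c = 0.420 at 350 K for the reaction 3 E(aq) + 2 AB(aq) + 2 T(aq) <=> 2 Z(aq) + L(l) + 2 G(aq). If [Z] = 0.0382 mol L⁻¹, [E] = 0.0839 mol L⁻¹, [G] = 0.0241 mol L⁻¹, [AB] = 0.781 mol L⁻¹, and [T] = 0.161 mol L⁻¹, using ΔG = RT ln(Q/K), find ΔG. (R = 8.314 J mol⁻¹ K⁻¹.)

(L is a pure liquid — omitted from Q_c.)
Q_c = [Z]²·[G]² / ([E]³·[AB]²·[T]²) = (0.0382)²·(0.0241)² / ((0.0839)³·(0.781)²·(0.161)²) = 0.0908
ΔG = RT ln(Q_c/K_c) = (8.314 J mol⁻¹ K⁻¹)(350 K) × ln(0.0908/0.420)
   = (2.910 kJ/mol)(-1.532) = -4.46 kJ/mol
ΔG < 0, so the forward reaction is spontaneous (proceeds forward).

ΔG = -4.46 kJ/mol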